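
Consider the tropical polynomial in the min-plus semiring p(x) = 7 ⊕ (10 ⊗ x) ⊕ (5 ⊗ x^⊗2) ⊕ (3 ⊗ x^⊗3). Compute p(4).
p(4) = 7

A tropical monomial a ⊗ x^⊗i evaluates to a + i · x. Evaluating each term at x = 4:
  Term 0 contributes 7 + 0 · 4 = 7
  Term 1 contributes 10 + 1 · 4 = 14
  Term 2 contributes 5 + 2 · 4 = 13
  Term 3 contributes 3 + 3 · 4 = 15
p(4) = ⊕ of these = min[7, 14, 13, 15] = 7.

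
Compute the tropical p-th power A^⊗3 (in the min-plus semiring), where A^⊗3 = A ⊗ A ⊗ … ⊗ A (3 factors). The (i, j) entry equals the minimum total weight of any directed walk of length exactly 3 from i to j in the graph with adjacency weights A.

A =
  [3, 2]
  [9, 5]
A^⊗3 =
  [9, 8]
  [15, 14]

Each entry (A^⊗3)_ij equals the minimum over all length-3 walks i = v_0 → v_1 → … → v_3 = j of Σ_t A[v_t][v_{t+1}]. For example, for (i, j) = (0, 1) we minimise over 4 possible intermediate vertex sequences; the minimum is 8, attained along the walk 0 → 0 → 0 → 1.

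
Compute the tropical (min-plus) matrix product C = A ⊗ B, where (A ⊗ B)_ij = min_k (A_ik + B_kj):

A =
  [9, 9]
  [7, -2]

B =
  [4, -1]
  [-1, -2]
A ⊗ B =
  [8, 7]
  [-3, -4]

Apply the min-plus product entry-by-entry:
  C[0][0] = min over k of (A[0][0] + B[0][0] = 9 + 4 = 13, A[0][1] + B[1][0] = 9 + -1 = 8) = 8 (attained at k = 1)
  C[0][1] = min over k of (A[0][0] + B[0][1] = 9 + -1 = 8, A[0][1] + B[1][1] = 9 + -2 = 7) = 7 (attained at k = 1)
  C[1][0] = min over k of (A[1][0] + B[0][0] = 7 + 4 = 11, A[1][1] + B[1][0] = -2 + -1 = -3) = -3 (attained at k = 1)
  C[1][1] = min over k of (A[1][0] + B[0][1] = 7 + -1 = 6, A[1][1] + B[1][1] = -2 + -2 = -4) = -4 (attained at k = 1)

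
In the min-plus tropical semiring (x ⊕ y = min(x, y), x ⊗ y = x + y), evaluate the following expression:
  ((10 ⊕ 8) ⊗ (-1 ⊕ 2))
((10 ⊕ 8) ⊗ (-1 ⊕ 2)) = 7

Expand innermost to outermost. Recall ⊕ takes the minimum of its arguments and ⊗ takes their sum. Working out the expression ((10 ⊕ 8) ⊗ (-1 ⊕ 2)) gives 7.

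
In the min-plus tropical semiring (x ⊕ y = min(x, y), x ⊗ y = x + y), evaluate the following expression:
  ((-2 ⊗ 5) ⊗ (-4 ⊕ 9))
((-2 ⊗ 5) ⊗ (-4 ⊕ 9)) = -1

Expand innermost to outermost. Recall ⊕ takes the minimum of its arguments and ⊗ takes their sum. Working out the expression ((-2 ⊗ 5) ⊗ (-4 ⊕ 9)) gives -1.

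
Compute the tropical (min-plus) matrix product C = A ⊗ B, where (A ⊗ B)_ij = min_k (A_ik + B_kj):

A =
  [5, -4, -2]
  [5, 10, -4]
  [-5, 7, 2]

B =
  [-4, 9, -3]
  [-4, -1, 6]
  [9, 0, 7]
A ⊗ B =
  [-8, -5, 2]
  [1, -4, 2]
  [-9, 2, -8]

Apply the min-plus product entry-by-entry:
  C[0][0] = min over k of (A[0][0] + B[0][0] = 5 + -4 = 1, A[0][1] + B[1][0] = -4 + -4 = -8, A[0][2] + B[2][0] = -2 + 9 = 7) = -8 (attained at k = 1)
  C[0][1] = min over k of (A[0][0] + B[0][1] = 5 + 9 = 14, A[0][1] + B[1][1] = -4 + -1 = -5, A[0][2] + B[2][1] = -2 + 0 = -2) = -5 (attained at k = 1)
  C[0][2] = min over k of (A[0][0] + B[0][2] = 5 + -3 = 2, A[0][1] + B[1][2] = -4 + 6 = 2, A[0][2] + B[2][2] = -2 + 7 = 5) = 2 (attained at k = 0)
  C[1][0] = min over k of (A[1][0] + B[0][0] = 5 + -4 = 1, A[1][1] + B[1][0] = 10 + -4 = 6, A[1][2] + B[2][0] = -4 + 9 = 5) = 1 (attained at k = 0)
  C[1][1] = min over k of (A[1][0] + B[0][1] = 5 + 9 = 14, A[1][1] + B[1][1] = 10 + -1 = 9, A[1][2] + B[2][1] = -4 + 0 = -4) = -4 (attained at k = 2)
  C[1][2] = min over k of (A[1][0] + B[0][2] = 5 + -3 = 2, A[1][1] + B[1][2] = 10 + 6 = 16, A[1][2] + B[2][2] = -4 + 7 = 3) = 2 (attained at k = 0)
  C[2][0] = min over k of (A[2][0] + B[0][0] = -5 + -4 = -9, A[2][1] + B[1][0] = 7 + -4 = 3, A[2][2] + B[2][0] = 2 + 9 = 11) = -9 (attained at k = 0)
  C[2][1] = min over k of (A[2][0] + B[0][1] = -5 + 9 = 4, A[2][1] + B[1][1] = 7 + -1 = 6, A[2][2] + B[2][1] = 2 + 0 = 2) = 2 (attained at k = 2)
  C[2][2] = min over k of (A[2][0] + B[0][2] = -5 + -3 = -8, A[2][1] + B[1][2] = 7 + 6 = 13, A[2][2] + B[2][2] = 2 + 7 = 9) = -8 (attained at k = 0)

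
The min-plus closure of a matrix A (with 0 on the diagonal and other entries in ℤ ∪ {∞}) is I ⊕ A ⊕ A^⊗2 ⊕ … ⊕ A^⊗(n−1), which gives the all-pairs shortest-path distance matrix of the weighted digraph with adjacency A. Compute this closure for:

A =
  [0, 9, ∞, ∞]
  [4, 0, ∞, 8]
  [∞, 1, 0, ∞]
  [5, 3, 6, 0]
Closure =
  [0, 9, 23, 17]
  [4, 0, 14, 8]
  [5, 1, 0, 9]
  [5, 3, 6, 0]

This is the Floyd-Warshall all-pairs shortest-path computation. For each intermediate vertex k = 0, 1, …, 3, update dist[i][j] ← min(dist[i][j], dist[i][k] + dist[k][j]). The final matrix gives, for each (i, j), the minimum total weight of any directed path from i to j (possibly empty when i = j).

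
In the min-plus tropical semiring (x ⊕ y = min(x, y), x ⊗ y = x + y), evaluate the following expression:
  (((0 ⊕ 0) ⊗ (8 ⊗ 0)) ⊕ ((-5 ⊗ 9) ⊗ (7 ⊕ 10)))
(((0 ⊕ 0) ⊗ (8 ⊗ 0)) ⊕ ((-5 ⊗ 9) ⊗ (7 ⊕ 10))) = 8

Expand innermost to outermost. Recall ⊕ takes the minimum of its arguments and ⊗ takes their sum. Working out the expression (((0 ⊕ 0) ⊗ (8 ⊗ 0)) ⊕ ((-5 ⊗ 9) ⊗ (7 ⊕ 10))) gives 8.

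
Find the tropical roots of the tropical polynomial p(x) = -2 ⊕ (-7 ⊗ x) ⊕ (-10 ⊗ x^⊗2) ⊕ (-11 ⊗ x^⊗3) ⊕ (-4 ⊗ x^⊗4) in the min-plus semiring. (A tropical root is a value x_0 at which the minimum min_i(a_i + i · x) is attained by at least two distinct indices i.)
Roots: {-7, 1, 3, 5}

Each tropical root is a break point of the lower envelope of the lines y = a_i + i · x (there are 5 lines, with slopes 0, 1, ..., 4). Only the lines that attain the minimum somewhere contribute to roots; other lines are dominated. Here the surviving (envelope) indices are i = 4, i = 3, i = 2, i = 1, i = 0.
Intersections between consecutive envelope lines give the roots: for adjacent envelope indices i < j the intersection is x = (a_i − a_j) / (j − i). Reading off the sorted break points: {-7, 1, 3, 5}.
Verification: at each break x_0, at least two indices attain the minimum of min_i(a_i + i · x_0).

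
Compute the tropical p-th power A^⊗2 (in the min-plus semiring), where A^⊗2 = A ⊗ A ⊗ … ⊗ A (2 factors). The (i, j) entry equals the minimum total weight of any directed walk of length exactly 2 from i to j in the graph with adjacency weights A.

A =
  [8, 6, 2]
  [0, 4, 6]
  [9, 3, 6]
A^⊗2 =
  [6, 5, 8]
  [4, 6, 2]
  [3, 7, 9]

Each entry (A^⊗2)_ij equals the minimum over all length-2 walks i = v_0 → v_1 → … → v_2 = j of Σ_t A[v_t][v_{t+1}]. For example, for (i, j) = (0, 2) we minimise over 3 possible intermediate vertex sequences; the minimum is 8, attained along the walk 0 → 2 → 2.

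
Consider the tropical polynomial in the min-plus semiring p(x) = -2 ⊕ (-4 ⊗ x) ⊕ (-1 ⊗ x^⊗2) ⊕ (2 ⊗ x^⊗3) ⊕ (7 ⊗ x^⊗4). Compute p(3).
p(3) = -2

A tropical monomial a ⊗ x^⊗i evaluates to a + i · x. Evaluating each term at x = 3:
  Term 0 contributes -2 + 0 · 3 = -2
  Term 1 contributes -4 + 1 · 3 = -1
  Term 2 contributes -1 + 2 · 3 = 5
  Term 3 contributes 2 + 3 · 3 = 11
  Term 4 contributes 7 + 4 · 3 = 19
p(3) = ⊕ of these = min[-2, -1, 5, 11, 19] = -2.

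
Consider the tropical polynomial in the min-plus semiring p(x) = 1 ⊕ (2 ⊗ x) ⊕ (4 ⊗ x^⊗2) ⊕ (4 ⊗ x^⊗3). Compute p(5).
p(5) = 1

A tropical monomial a ⊗ x^⊗i evaluates to a + i · x. Evaluating each term at x = 5:
  Term 0 contributes 1 + 0 · 5 = 1
  Term 1 contributes 2 + 1 · 5 = 7
  Term 2 contributes 4 + 2 · 5 = 14
  Term 3 contributes 4 + 3 · 5 = 19
p(5) = ⊕ of these = min[1, 7, 14, 19] = 1.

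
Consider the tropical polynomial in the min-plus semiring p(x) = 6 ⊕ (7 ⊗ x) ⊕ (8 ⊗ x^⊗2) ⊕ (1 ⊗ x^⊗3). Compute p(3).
p(3) = 6

A tropical monomial a ⊗ x^⊗i evaluates to a + i · x. Evaluating each term at x = 3:
  Term 0 contributes 6 + 0 · 3 = 6
  Term 1 contributes 7 + 1 · 3 = 10
  Term 2 contributes 8 + 2 · 3 = 14
  Term 3 contributes 1 + 3 · 3 = 10
p(3) = ⊕ of these = min[6, 10, 14, 10] = 6.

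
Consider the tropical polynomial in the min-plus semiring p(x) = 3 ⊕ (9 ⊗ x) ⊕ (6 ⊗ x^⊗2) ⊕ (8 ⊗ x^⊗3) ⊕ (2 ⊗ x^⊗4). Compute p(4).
p(4) = 3

A tropical monomial a ⊗ x^⊗i evaluates to a + i · x. Evaluating each term at x = 4:
  Term 0 contributes 3 + 0 · 4 = 3
  Term 1 contributes 9 + 1 · 4 = 13
  Term 2 contributes 6 + 2 · 4 = 14
  Term 3 contributes 8 + 3 · 4 = 20
  Term 4 contributes 2 + 4 · 4 = 18
p(4) = ⊕ of these = min[3, 13, 14, 20, 18] = 3.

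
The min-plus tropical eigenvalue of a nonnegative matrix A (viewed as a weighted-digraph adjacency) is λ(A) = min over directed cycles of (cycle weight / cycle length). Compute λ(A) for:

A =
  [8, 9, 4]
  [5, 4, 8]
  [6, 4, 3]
λ(A) = 3

Enumerate directed cycles and compute their means (weight / length). Sample:
  cycle 0 → 0: weight = 8, length = 1, mean = 8/1 ≈ 8.000
  cycle 1 → 1: weight = 4, length = 1, mean = 4/1 ≈ 4.000
  cycle 2 → 2: weight = 3, length = 1, mean = 3/1 ≈ 3.000
  cycle 0 → 1 → 0: weight = 14, length = 2, mean = 14/2 ≈ 7.000
  cycle 0 → 2 → 0: weight = 10, length = 2, mean = 10/2 ≈ 5.000
  cycle 1 → 0 → 1: weight = 14, length = 2, mean = 14/2 ≈ 7.000
Minimum mean = 3.000, attained e.g. along the cycle 2 → 2 with weight 3 and length 1. So λ(A) = 3/1 = 3.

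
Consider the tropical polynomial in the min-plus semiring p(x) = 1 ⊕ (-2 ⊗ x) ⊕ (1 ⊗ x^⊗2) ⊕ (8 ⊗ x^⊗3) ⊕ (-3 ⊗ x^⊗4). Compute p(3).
p(3) = 1

A tropical monomial a ⊗ x^⊗i evaluates to a + i · x. Evaluating each term at x = 3:
  Term 0 contributes 1 + 0 · 3 = 1
  Term 1 contributes -2 + 1 · 3 = 1
  Term 2 contributes 1 + 2 · 3 = 7
  Term 3 contributes 8 + 3 · 3 = 17
  Term 4 contributes -3 + 4 · 3 = 9
p(3) = ⊕ of these = min[1, 1, 7, 17, 9] = 1.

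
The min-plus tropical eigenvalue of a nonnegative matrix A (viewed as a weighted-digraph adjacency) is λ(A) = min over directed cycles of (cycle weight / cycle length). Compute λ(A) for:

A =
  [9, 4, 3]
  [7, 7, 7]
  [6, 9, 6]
λ(A) = 9/2

Enumerate directed cycles and compute their means (weight / length). Sample:
  cycle 0 → 0: weight = 9, length = 1, mean = 9/1 ≈ 9.000
  cycle 1 → 1: weight = 7, length = 1, mean = 7/1 ≈ 7.000
  cycle 2 → 2: weight = 6, length = 1, mean = 6/1 ≈ 6.000
  cycle 0 → 1 → 0: weight = 11, length = 2, mean = 11/2 ≈ 5.500
  cycle 0 → 2 → 0: weight = 9, length = 2, mean = 9/2 ≈ 4.500
  cycle 1 → 0 → 1: weight = 11, length = 2, mean = 11/2 ≈ 5.500
Minimum mean = 4.500, attained e.g. along the cycle 0 → 2 → 0 with weight 9 and length 2. So λ(A) = 9/2 = 9/2.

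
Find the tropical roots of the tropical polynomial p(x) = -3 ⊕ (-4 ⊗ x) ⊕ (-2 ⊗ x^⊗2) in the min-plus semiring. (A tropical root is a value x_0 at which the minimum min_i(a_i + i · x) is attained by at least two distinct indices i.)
Roots: {-2, 1}

Each tropical root is a break point of the lower envelope of the lines y = a_i + i · x (there are 3 lines, with slopes 0, 1, ..., 2). Only the lines that attain the minimum somewhere contribute to roots; other lines are dominated. Here the surviving (envelope) indices are i = 2, i = 1, i = 0.
Intersections between consecutive envelope lines give the roots: for adjacent envelope indices i < j the intersection is x = (a_i − a_j) / (j − i). Reading off the sorted break points: {-2, 1}.
Verification: at each break x_0, at least two indices attain the minimum of min_i(a_i + i · x_0).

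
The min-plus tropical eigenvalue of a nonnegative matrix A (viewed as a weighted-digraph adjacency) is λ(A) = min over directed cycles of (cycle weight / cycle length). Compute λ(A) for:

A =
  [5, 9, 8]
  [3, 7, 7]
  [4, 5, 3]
λ(A) = 3

Enumerate directed cycles and compute their means (weight / length). Sample:
  cycle 0 → 0: weight = 5, length = 1, mean = 5/1 ≈ 5.000
  cycle 1 → 1: weight = 7, length = 1, mean = 7/1 ≈ 7.000
  cycle 2 → 2: weight = 3, length = 1, mean = 3/1 ≈ 3.000
  cycle 0 → 1 → 0: weight = 12, length = 2, mean = 12/2 ≈ 6.000
  cycle 0 → 2 → 0: weight = 12, length = 2, mean = 12/2 ≈ 6.000
  cycle 1 → 0 → 1: weight = 12, length = 2, mean = 12/2 ≈ 6.000
Minimum mean = 3.000, attained e.g. along the cycle 2 → 2 with weight 3 and length 1. So λ(A) = 3/1 = 3.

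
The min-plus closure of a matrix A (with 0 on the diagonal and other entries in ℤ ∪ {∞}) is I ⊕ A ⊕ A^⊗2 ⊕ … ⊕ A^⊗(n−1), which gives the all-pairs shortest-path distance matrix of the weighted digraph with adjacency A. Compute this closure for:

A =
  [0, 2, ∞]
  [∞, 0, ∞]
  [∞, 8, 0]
Closure =
  [0, 2, ∞]
  [∞, 0, ∞]
  [∞, 8, 0]

This is the Floyd-Warshall all-pairs shortest-path computation. For each intermediate vertex k = 0, 1, …, 2, update dist[i][j] ← min(dist[i][j], dist[i][k] + dist[k][j]). The final matrix gives, for each (i, j), the minimum total weight of any directed path from i to j (possibly empty when i = j).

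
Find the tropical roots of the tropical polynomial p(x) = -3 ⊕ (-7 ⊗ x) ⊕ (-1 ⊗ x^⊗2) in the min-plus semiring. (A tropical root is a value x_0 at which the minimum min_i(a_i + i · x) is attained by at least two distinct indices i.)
Roots: {-6, 4}

Each tropical root is a break point of the lower envelope of the lines y = a_i + i · x (there are 3 lines, with slopes 0, 1, ..., 2). Only the lines that attain the minimum somewhere contribute to roots; other lines are dominated. Here the surviving (envelope) indices are i = 2, i = 1, i = 0.
Intersections between consecutive envelope lines give the roots: for adjacent envelope indices i < j the intersection is x = (a_i − a_j) / (j − i). Reading off the sorted break points: {-6, 4}.
Verification: at each break x_0, at least two indices attain the minimum of min_i(a_i + i · x_0).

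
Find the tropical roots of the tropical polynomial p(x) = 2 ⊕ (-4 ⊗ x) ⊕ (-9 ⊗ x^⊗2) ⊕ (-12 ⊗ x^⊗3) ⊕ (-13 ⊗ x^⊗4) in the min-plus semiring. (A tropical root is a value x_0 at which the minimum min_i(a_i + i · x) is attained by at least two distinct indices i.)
Roots: {1, 3, 5, 6}

Each tropical root is a break point of the lower envelope of the lines y = a_i + i · x (there are 5 lines, with slopes 0, 1, ..., 4). Only the lines that attain the minimum somewhere contribute to roots; other lines are dominated. Here the surviving (envelope) indices are i = 4, i = 3, i = 2, i = 1, i = 0.
Intersections between consecutive envelope lines give the roots: for adjacent envelope indices i < j the intersection is x = (a_i − a_j) / (j − i). Reading off the sorted break points: {1, 3, 5, 6}.
Verification: at each break x_0, at least two indices attain the minimum of min_i(a_i + i · x_0).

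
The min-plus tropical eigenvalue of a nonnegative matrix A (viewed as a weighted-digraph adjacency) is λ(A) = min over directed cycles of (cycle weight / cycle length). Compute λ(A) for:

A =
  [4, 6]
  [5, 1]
λ(A) = 1

Enumerate directed cycles and compute their means (weight / length). Sample:
  cycle 0 → 0: weight = 4, length = 1, mean = 4/1 ≈ 4.000
  cycle 1 → 1: weight = 1, length = 1, mean = 1/1 ≈ 1.000
  cycle 0 → 1 → 0: weight = 11, length = 2, mean = 11/2 ≈ 5.500
  cycle 1 → 0 → 1: weight = 11, length = 2, mean = 11/2 ≈ 5.500
Minimum mean = 1.000, attained e.g. along the cycle 1 → 1 with weight 1 and length 1. So λ(A) = 1/1 = 1.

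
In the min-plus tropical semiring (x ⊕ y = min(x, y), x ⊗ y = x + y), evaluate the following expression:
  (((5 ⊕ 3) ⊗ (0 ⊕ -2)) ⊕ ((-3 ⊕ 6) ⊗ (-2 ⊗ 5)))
(((5 ⊕ 3) ⊗ (0 ⊕ -2)) ⊕ ((-3 ⊕ 6) ⊗ (-2 ⊗ 5))) = 0

Expand innermost to outermost. Recall ⊕ takes the minimum of its arguments and ⊗ takes their sum. Working out the expression (((5 ⊕ 3) ⊗ (0 ⊕ -2)) ⊕ ((-3 ⊕ 6) ⊗ (-2 ⊗ 5))) gives 0.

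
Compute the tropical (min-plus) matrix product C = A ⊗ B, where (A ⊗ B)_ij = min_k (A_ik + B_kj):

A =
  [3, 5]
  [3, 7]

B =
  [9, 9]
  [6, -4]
A ⊗ B =
  [11, 1]
  [12, 3]

Apply the min-plus product entry-by-entry:
  C[0][0] = min over k of (A[0][0] + B[0][0] = 3 + 9 = 12, A[0][1] + B[1][0] = 5 + 6 = 11) = 11 (attained at k = 1)
  C[0][1] = min over k of (A[0][0] + B[0][1] = 3 + 9 = 12, A[0][1] + B[1][1] = 5 + -4 = 1) = 1 (attained at k = 1)
  C[1][0] = min over k of (A[1][0] + B[0][0] = 3 + 9 = 12, A[1][1] + B[1][0] = 7 + 6 = 13) = 12 (attained at k = 0)
  C[1][1] = min over k of (A[1][0] + B[0][1] = 3 + 9 = 12, A[1][1] + B[1][1] = 7 + -4 = 3) = 3 (attained at k = 1)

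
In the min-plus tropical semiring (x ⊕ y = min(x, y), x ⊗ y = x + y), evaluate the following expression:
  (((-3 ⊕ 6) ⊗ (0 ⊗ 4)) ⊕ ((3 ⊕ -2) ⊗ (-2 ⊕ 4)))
(((-3 ⊕ 6) ⊗ (0 ⊗ 4)) ⊕ ((3 ⊕ -2) ⊗ (-2 ⊕ 4))) = -4

Expand innermost to outermost. Recall ⊕ takes the minimum of its arguments and ⊗ takes their sum. Working out the expression (((-3 ⊕ 6) ⊗ (0 ⊗ 4)) ⊕ ((3 ⊕ -2) ⊗ (-2 ⊕ 4))) gives -4.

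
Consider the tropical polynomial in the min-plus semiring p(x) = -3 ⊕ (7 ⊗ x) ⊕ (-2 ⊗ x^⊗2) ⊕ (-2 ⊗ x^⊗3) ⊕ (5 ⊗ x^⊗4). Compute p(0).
p(0) = -3

A tropical monomial a ⊗ x^⊗i evaluates to a + i · x. Evaluating each term at x = 0:
  Term 0 contributes -3 + 0 · 0 = -3
  Term 1 contributes 7 + 1 · 0 = 7
  Term 2 contributes -2 + 2 · 0 = -2
  Term 3 contributes -2 + 3 · 0 = -2
  Term 4 contributes 5 + 4 · 0 = 5
p(0) = ⊕ of these = min[-3, 7, -2, -2, 5] = -3.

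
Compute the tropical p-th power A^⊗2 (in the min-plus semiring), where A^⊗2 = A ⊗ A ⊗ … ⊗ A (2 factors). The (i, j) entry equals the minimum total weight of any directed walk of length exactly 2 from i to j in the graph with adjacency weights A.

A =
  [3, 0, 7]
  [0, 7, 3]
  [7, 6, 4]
A^⊗2 =
  [0, 3, 3]
  [3, 0, 7]
  [6, 7, 8]

Each entry (A^⊗2)_ij equals the minimum over all length-2 walks i = v_0 → v_1 → … → v_2 = j of Σ_t A[v_t][v_{t+1}]. For example, for (i, j) = (0, 2) we minimise over 3 possible intermediate vertex sequences; the minimum is 3, attained along the walk 0 → 1 → 2.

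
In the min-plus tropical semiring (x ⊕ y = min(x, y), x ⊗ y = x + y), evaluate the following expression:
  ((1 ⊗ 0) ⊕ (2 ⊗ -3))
((1 ⊗ 0) ⊕ (2 ⊗ -3)) = -1

Expand innermost to outermost. Recall ⊕ takes the minimum of its arguments and ⊗ takes their sum. Working out the expression ((1 ⊗ 0) ⊕ (2 ⊗ -3)) gives -1.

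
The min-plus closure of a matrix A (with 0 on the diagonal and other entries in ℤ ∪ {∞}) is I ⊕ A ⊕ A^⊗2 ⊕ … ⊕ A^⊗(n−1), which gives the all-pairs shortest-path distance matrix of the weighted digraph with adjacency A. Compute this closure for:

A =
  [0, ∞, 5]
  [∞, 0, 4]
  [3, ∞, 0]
Closure =
  [0, ∞, 5]
  [7, 0, 4]
  [3, ∞, 0]

This is the Floyd-Warshall all-pairs shortest-path computation. For each intermediate vertex k = 0, 1, …, 2, update dist[i][j] ← min(dist[i][j], dist[i][k] + dist[k][j]). The final matrix gives, for each (i, j), the minimum total weight of any directed path from i to j (possibly empty when i = j).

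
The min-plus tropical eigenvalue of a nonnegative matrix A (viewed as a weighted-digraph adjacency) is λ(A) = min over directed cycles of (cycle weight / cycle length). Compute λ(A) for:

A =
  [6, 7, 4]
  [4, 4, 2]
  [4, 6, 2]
λ(A) = 2

Enumerate directed cycles and compute their means (weight / length). Sample:
  cycle 0 → 0: weight = 6, length = 1, mean = 6/1 ≈ 6.000
  cycle 1 → 1: weight = 4, length = 1, mean = 4/1 ≈ 4.000
  cycle 2 → 2: weight = 2, length = 1, mean = 2/1 ≈ 2.000
  cycle 0 → 1 → 0: weight = 11, length = 2, mean = 11/2 ≈ 5.500
  cycle 0 → 2 → 0: weight = 8, length = 2, mean = 8/2 ≈ 4.000
  cycle 1 → 0 → 1: weight = 11, length = 2, mean = 11/2 ≈ 5.500
Minimum mean = 2.000, attained e.g. along the cycle 2 → 2 with weight 2 and length 1. So λ(A) = 2/1 = 2.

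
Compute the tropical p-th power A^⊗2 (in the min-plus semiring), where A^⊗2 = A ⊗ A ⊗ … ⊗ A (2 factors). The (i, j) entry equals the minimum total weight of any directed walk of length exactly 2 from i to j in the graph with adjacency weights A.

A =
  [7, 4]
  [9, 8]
A^⊗2 =
  [13, 11]
  [16, 13]

Each entry (A^⊗2)_ij equals the minimum over all length-2 walks i = v_0 → v_1 → … → v_2 = j of Σ_t A[v_t][v_{t+1}]. For example, for (i, j) = (0, 1) we minimise over 2 possible intermediate vertex sequences; the minimum is 11, attained along the walk 0 → 0 → 1.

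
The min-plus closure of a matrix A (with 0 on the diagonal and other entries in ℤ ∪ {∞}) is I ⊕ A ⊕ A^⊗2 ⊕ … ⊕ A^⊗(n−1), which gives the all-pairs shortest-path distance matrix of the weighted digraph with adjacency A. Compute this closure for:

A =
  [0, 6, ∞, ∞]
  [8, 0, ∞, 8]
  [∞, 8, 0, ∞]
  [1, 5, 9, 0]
Closure =
  [0, 6, 23, 14]
  [8, 0, 17, 8]
  [16, 8, 0, 16]
  [1, 5, 9, 0]

This is the Floyd-Warshall all-pairs shortest-path computation. For each intermediate vertex k = 0, 1, …, 3, update dist[i][j] ← min(dist[i][j], dist[i][k] + dist[k][j]). The final matrix gives, for each (i, j), the minimum total weight of any directed path from i to j (possibly empty when i = j).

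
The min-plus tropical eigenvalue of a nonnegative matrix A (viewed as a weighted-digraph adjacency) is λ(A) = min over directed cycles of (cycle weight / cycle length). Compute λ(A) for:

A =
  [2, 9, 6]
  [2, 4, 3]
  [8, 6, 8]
λ(A) = 2

Enumerate directed cycles and compute their means (weight / length). Sample:
  cycle 0 → 0: weight = 2, length = 1, mean = 2/1 ≈ 2.000
  cycle 1 → 1: weight = 4, length = 1, mean = 4/1 ≈ 4.000
  cycle 2 → 2: weight = 8, length = 1, mean = 8/1 ≈ 8.000
  cycle 0 → 1 → 0: weight = 11, length = 2, mean = 11/2 ≈ 5.500
  cycle 0 → 2 → 0: weight = 14, length = 2, mean = 14/2 ≈ 7.000
  cycle 1 → 0 → 1: weight = 11, length = 2, mean = 11/2 ≈ 5.500
Minimum mean = 2.000, attained e.g. along the cycle 0 → 0 with weight 2 and length 1. So λ(A) = 2/1 = 2.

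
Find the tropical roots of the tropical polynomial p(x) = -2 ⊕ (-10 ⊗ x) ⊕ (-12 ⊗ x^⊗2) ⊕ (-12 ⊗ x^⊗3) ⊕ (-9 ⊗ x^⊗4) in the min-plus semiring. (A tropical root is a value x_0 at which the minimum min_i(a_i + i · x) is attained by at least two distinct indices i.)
Roots: {-3, 0, 2, 8}

Each tropical root is a break point of the lower envelope of the lines y = a_i + i · x (there are 5 lines, with slopes 0, 1, ..., 4). Only the lines that attain the minimum somewhere contribute to roots; other lines are dominated. Here the surviving (envelope) indices are i = 4, i = 3, i = 2, i = 1, i = 0.
Intersections between consecutive envelope lines give the roots: for adjacent envelope indices i < j the intersection is x = (a_i − a_j) / (j − i). Reading off the sorted break points: {-3, 0, 2, 8}.
Verification: at each break x_0, at least two indices attain the minimum of min_i(a_i + i · x_0).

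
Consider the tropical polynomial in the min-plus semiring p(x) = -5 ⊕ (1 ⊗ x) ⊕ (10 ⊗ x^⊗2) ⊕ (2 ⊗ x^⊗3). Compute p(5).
p(5) = -5

A tropical monomial a ⊗ x^⊗i evaluates to a + i · x. Evaluating each term at x = 5:
  Term 0 contributes -5 + 0 · 5 = -5
  Term 1 contributes 1 + 1 · 5 = 6
  Term 2 contributes 10 + 2 · 5 = 20
  Term 3 contributes 2 + 3 · 5 = 17
p(5) = ⊕ of these = min[-5, 6, 20, 17] = -5.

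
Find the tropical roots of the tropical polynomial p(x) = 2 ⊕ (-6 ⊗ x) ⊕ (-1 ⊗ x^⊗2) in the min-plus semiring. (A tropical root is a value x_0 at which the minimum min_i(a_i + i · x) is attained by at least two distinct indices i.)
Roots: {-5, 8}

Each tropical root is a break point of the lower envelope of the lines y = a_i + i · x (there are 3 lines, with slopes 0, 1, ..., 2). Only the lines that attain the minimum somewhere contribute to roots; other lines are dominated. Here the surviving (envelope) indices are i = 2, i = 1, i = 0.
Intersections between consecutive envelope lines give the roots: for adjacent envelope indices i < j the intersection is x = (a_i − a_j) / (j − i). Reading off the sorted break points: {-5, 8}.
Verification: at each break x_0, at least two indices attain the minimum of min_i(a_i + i · x_0).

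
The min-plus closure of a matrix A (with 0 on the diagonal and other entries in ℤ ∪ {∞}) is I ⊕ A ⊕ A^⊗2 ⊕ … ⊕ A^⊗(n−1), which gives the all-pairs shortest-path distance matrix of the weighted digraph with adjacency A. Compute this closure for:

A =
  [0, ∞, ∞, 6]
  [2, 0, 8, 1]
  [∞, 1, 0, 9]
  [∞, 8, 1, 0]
Closure =
  [0, 8, 7, 6]
  [2, 0, 2, 1]
  [3, 1, 0, 2]
  [4, 2, 1, 0]

This is the Floyd-Warshall all-pairs shortest-path computation. For each intermediate vertex k = 0, 1, …, 3, update dist[i][j] ← min(dist[i][j], dist[i][k] + dist[k][j]). The final matrix gives, for each (i, j), the minimum total weight of any directed path from i to j (possibly empty when i = j).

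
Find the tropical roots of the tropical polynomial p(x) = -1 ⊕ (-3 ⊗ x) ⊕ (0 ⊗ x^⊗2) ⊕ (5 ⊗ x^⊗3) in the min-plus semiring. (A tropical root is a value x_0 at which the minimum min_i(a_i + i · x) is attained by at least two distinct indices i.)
Roots: {-5, -3, 2}

Each tropical root is a break point of the lower envelope of the lines y = a_i + i · x (there are 4 lines, with slopes 0, 1, ..., 3). Only the lines that attain the minimum somewhere contribute to roots; other lines are dominated. Here the surviving (envelope) indices are i = 3, i = 2, i = 1, i = 0.
Intersections between consecutive envelope lines give the roots: for adjacent envelope indices i < j the intersection is x = (a_i − a_j) / (j − i). Reading off the sorted break points: {-5, -3, 2}.
Verification: at each break x_0, at least two indices attain the minimum of min_i(a_i + i · x_0).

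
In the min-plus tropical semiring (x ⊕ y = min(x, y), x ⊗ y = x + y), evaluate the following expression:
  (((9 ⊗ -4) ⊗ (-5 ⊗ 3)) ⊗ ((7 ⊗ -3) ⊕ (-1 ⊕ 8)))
(((9 ⊗ -4) ⊗ (-5 ⊗ 3)) ⊗ ((7 ⊗ -3) ⊕ (-1 ⊕ 8))) = 2

Expand innermost to outermost. Recall ⊕ takes the minimum of its arguments and ⊗ takes their sum. Working out the expression (((9 ⊗ -4) ⊗ (-5 ⊗ 3)) ⊗ ((7 ⊗ -3) ⊕ (-1 ⊕ 8))) gives 2.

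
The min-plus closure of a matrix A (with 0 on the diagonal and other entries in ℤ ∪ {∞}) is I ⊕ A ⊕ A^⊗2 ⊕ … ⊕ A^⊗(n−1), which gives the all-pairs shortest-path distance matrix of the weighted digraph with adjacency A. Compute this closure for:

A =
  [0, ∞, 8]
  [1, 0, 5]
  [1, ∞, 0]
Closure =
  [0, ∞, 8]
  [1, 0, 5]
  [1, ∞, 0]

This is the Floyd-Warshall all-pairs shortest-path computation. For each intermediate vertex k = 0, 1, …, 2, update dist[i][j] ← min(dist[i][j], dist[i][k] + dist[k][j]). The final matrix gives, for each (i, j), the minimum total weight of any directed path from i to j (possibly empty when i = j).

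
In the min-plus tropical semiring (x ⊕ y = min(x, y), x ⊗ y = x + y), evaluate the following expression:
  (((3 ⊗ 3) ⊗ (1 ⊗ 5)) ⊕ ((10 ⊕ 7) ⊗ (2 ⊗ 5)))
(((3 ⊗ 3) ⊗ (1 ⊗ 5)) ⊕ ((10 ⊕ 7) ⊗ (2 ⊗ 5))) = 12

Expand innermost to outermost. Recall ⊕ takes the minimum of its arguments and ⊗ takes their sum. Working out the expression (((3 ⊗ 3) ⊗ (1 ⊗ 5)) ⊕ ((10 ⊕ 7) ⊗ (2 ⊗ 5))) gives 12.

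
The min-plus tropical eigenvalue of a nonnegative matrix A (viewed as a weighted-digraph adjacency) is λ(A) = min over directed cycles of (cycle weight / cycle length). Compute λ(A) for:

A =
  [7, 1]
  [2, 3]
λ(A) = 3/2

Enumerate directed cycles and compute their means (weight / length). Sample:
  cycle 0 → 0: weight = 7, length = 1, mean = 7/1 ≈ 7.000
  cycle 1 → 1: weight = 3, length = 1, mean = 3/1 ≈ 3.000
  cycle 0 → 1 → 0: weight = 3, length = 2, mean = 3/2 ≈ 1.500
  cycle 1 → 0 → 1: weight = 3, length = 2, mean = 3/2 ≈ 1.500
Minimum mean = 1.500, attained e.g. along the cycle 0 → 1 → 0 with weight 3 and length 2. So λ(A) = 3/2 = 3/2.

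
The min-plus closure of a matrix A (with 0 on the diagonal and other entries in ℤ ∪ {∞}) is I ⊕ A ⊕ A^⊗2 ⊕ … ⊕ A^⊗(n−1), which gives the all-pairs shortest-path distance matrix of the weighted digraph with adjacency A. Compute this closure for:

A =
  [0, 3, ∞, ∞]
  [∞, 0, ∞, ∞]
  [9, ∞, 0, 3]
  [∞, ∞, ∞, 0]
Closure =
  [0, 3, ∞, ∞]
  [∞, 0, ∞, ∞]
  [9, 12, 0, 3]
  [∞, ∞, ∞, 0]

This is the Floyd-Warshall all-pairs shortest-path computation. For each intermediate vertex k = 0, 1, …, 3, update dist[i][j] ← min(dist[i][j], dist[i][k] + dist[k][j]). The final matrix gives, for each (i, j), the minimum total weight of any directed path from i to j (possibly empty when i = j).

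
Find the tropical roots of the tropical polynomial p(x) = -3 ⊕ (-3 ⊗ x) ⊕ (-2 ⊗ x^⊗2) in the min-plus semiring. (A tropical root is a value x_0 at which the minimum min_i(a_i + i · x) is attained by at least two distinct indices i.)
Roots: {-1, 0}

Each tropical root is a break point of the lower envelope of the lines y = a_i + i · x (there are 3 lines, with slopes 0, 1, ..., 2). Only the lines that attain the minimum somewhere contribute to roots; other lines are dominated. Here the surviving (envelope) indices are i = 2, i = 1, i = 0.
Intersections between consecutive envelope lines give the roots: for adjacent envelope indices i < j the intersection is x = (a_i − a_j) / (j − i). Reading off the sorted break points: {-1, 0}.
Verification: at each break x_0, at least two indices attain the minimum of min_i(a_i + i · x_0).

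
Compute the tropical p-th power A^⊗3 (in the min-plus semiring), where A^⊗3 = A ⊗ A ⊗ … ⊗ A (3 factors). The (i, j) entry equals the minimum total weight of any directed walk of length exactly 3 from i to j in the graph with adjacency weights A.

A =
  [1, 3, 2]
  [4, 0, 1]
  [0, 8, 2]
A^⊗3 =
  [3, 3, 4]
  [1, 0, 1]
  [2, 3, 3]

Each entry (A^⊗3)_ij equals the minimum over all length-3 walks i = v_0 → v_1 → … → v_3 = j of Σ_t A[v_t][v_{t+1}]. For example, for (i, j) = (0, 2) we minimise over 9 possible intermediate vertex sequences; the minimum is 4, attained along the walk 0 → 0 → 0 → 2.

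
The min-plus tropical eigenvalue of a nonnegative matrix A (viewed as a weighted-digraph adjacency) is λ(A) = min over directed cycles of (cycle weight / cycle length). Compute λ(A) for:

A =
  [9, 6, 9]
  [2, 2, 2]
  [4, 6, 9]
λ(A) = 2

Enumerate directed cycles and compute their means (weight / length). Sample:
  cycle 0 → 0: weight = 9, length = 1, mean = 9/1 ≈ 9.000
  cycle 1 → 1: weight = 2, length = 1, mean = 2/1 ≈ 2.000
  cycle 2 → 2: weight = 9, length = 1, mean = 9/1 ≈ 9.000
  cycle 0 → 1 → 0: weight = 8, length = 2, mean = 8/2 ≈ 4.000
  cycle 0 → 2 → 0: weight = 13, length = 2, mean = 13/2 ≈ 6.500
  cycle 1 → 0 → 1: weight = 8, length = 2, mean = 8/2 ≈ 4.000
Minimum mean = 2.000, attained e.g. along the cycle 1 → 1 with weight 2 and length 1. So λ(A) = 2/1 = 2.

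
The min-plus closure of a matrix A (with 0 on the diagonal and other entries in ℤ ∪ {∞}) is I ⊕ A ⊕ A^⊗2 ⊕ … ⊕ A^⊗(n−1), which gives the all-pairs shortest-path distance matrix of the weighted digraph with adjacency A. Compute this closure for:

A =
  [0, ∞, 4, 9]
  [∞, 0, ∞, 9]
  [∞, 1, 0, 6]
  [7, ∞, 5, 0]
Closure =
  [0, 5, 4, 9]
  [16, 0, 14, 9]
  [13, 1, 0, 6]
  [7, 6, 5, 0]

This is the Floyd-Warshall all-pairs shortest-path computation. For each intermediate vertex k = 0, 1, …, 3, update dist[i][j] ← min(dist[i][j], dist[i][k] + dist[k][j]). The final matrix gives, for each (i, j), the minimum total weight of any directed path from i to j (possibly empty when i = j).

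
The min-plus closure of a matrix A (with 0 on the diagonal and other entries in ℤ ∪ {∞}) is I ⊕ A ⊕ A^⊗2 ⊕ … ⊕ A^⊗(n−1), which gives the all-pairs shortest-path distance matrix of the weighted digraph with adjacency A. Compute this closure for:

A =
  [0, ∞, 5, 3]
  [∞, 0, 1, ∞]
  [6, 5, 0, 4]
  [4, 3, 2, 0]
Closure =
  [0, 6, 5, 3]
  [7, 0, 1, 5]
  [6, 5, 0, 4]
  [4, 3, 2, 0]

This is the Floyd-Warshall all-pairs shortest-path computation. For each intermediate vertex k = 0, 1, …, 3, update dist[i][j] ← min(dist[i][j], dist[i][k] + dist[k][j]). The final matrix gives, for each (i, j), the minimum total weight of any directed path from i to j (possibly empty when i = j).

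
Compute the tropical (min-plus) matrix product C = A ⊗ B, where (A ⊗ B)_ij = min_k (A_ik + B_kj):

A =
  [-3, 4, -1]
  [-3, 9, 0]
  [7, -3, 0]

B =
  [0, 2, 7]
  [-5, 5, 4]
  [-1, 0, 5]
A ⊗ B =
  [-3, -1, 4]
  [-3, -1, 4]
  [-8, 0, 1]

Apply the min-plus product entry-by-entry:
  C[0][0] = min over k of (A[0][0] + B[0][0] = -3 + 0 = -3, A[0][1] + B[1][0] = 4 + -5 = -1, A[0][2] + B[2][0] = -1 + -1 = -2) = -3 (attained at k = 0)
  C[0][1] = min over k of (A[0][0] + B[0][1] = -3 + 2 = -1, A[0][1] + B[1][1] = 4 + 5 = 9, A[0][2] + B[2][1] = -1 + 0 = -1) = -1 (attained at k = 0)
  C[0][2] = min over k of (A[0][0] + B[0][2] = -3 + 7 = 4, A[0][1] + B[1][2] = 4 + 4 = 8, A[0][2] + B[2][2] = -1 + 5 = 4) = 4 (attained at k = 0)
  C[1][0] = min over k of (A[1][0] + B[0][0] = -3 + 0 = -3, A[1][1] + B[1][0] = 9 + -5 = 4, A[1][2] + B[2][0] = 0 + -1 = -1) = -3 (attained at k = 0)
  C[1][1] = min over k of (A[1][0] + B[0][1] = -3 + 2 = -1, A[1][1] + B[1][1] = 9 + 5 = 14, A[1][2] + B[2][1] = 0 + 0 = 0) = -1 (attained at k = 0)
  C[1][2] = min over k of (A[1][0] + B[0][2] = -3 + 7 = 4, A[1][1] + B[1][2] = 9 + 4 = 13, A[1][2] + B[2][2] = 0 + 5 = 5) = 4 (attained at k = 0)
  C[2][0] = min over k of (A[2][0] + B[0][0] = 7 + 0 = 7, A[2][1] + B[1][0] = -3 + -5 = -8, A[2][2] + B[2][0] = 0 + -1 = -1) = -8 (attained at k = 1)
  C[2][1] = min over k of (A[2][0] + B[0][1] = 7 + 2 = 9, A[2][1] + B[1][1] = -3 + 5 = 2, A[2][2] + B[2][1] = 0 + 0 = 0) = 0 (attained at k = 2)
  C[2][2] = min over k of (A[2][0] + B[0][2] = 7 + 7 = 14, A[2][1] + B[1][2] = -3 + 4 = 1, A[2][2] + B[2][2] = 0 + 5 = 5) = 1 (attained at k = 1)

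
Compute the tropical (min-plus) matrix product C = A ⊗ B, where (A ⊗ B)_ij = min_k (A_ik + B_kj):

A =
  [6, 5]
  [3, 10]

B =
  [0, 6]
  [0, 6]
A ⊗ B =
  [5, 11]
  [3, 9]

Apply the min-plus product entry-by-entry:
  C[0][0] = min over k of (A[0][0] + B[0][0] = 6 + 0 = 6, A[0][1] + B[1][0] = 5 + 0 = 5) = 5 (attained at k = 1)
  C[0][1] = min over k of (A[0][0] + B[0][1] = 6 + 6 = 12, A[0][1] + B[1][1] = 5 + 6 = 11) = 11 (attained at k = 1)
  C[1][0] = min over k of (A[1][0] + B[0][0] = 3 + 0 = 3, A[1][1] + B[1][0] = 10 + 0 = 10) = 3 (attained at k = 0)
  C[1][1] = min over k of (A[1][0] + B[0][1] = 3 + 6 = 9, A[1][1] + B[1][1] = 10 + 6 = 16) = 9 (attained at k = 0)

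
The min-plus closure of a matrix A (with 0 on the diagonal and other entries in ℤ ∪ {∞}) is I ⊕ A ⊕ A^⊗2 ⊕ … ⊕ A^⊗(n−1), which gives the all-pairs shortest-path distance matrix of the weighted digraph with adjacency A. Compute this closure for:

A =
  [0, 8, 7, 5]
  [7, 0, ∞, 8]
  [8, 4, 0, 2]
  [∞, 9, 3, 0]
Closure =
  [0, 8, 7, 5]
  [7, 0, 11, 8]
  [8, 4, 0, 2]
  [11, 7, 3, 0]

This is the Floyd-Warshall all-pairs shortest-path computation. For each intermediate vertex k = 0, 1, …, 3, update dist[i][j] ← min(dist[i][j], dist[i][k] + dist[k][j]). The final matrix gives, for each (i, j), the minimum total weight of any directed path from i to j (possibly empty when i = j).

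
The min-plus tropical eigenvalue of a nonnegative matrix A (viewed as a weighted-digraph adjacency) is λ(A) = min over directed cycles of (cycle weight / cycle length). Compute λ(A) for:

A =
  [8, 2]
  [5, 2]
λ(A) = 2

Enumerate directed cycles and compute their means (weight / length). Sample:
  cycle 0 → 0: weight = 8, length = 1, mean = 8/1 ≈ 8.000
  cycle 1 → 1: weight = 2, length = 1, mean = 2/1 ≈ 2.000
  cycle 0 → 1 → 0: weight = 7, length = 2, mean = 7/2 ≈ 3.500
  cycle 1 → 0 → 1: weight = 7, length = 2, mean = 7/2 ≈ 3.500
Minimum mean = 2.000, attained e.g. along the cycle 1 → 1 with weight 2 and length 1. So λ(A) = 2/1 = 2.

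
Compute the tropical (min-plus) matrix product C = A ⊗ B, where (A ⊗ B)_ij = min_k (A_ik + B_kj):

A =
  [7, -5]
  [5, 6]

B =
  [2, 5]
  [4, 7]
A ⊗ B =
  [-1, 2]
  [7, 10]

Apply the min-plus product entry-by-entry:
  C[0][0] = min over k of (A[0][0] + B[0][0] = 7 + 2 = 9, A[0][1] + B[1][0] = -5 + 4 = -1) = -1 (attained at k = 1)
  C[0][1] = min over k of (A[0][0] + B[0][1] = 7 + 5 = 12, A[0][1] + B[1][1] = -5 + 7 = 2) = 2 (attained at k = 1)
  C[1][0] = min over k of (A[1][0] + B[0][0] = 5 + 2 = 7, A[1][1] + B[1][0] = 6 + 4 = 10) = 7 (attained at k = 0)
  C[1][1] = min over k of (A[1][0] + B[0][1] = 5 + 5 = 10, A[1][1] + B[1][1] = 6 + 7 = 13) = 10 (attained at k = 0)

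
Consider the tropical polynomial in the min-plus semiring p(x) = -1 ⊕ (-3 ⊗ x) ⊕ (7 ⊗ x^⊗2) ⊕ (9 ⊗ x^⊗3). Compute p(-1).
p(-1) = -4

A tropical monomial a ⊗ x^⊗i evaluates to a + i · x. Evaluating each term at x = -1:
  Term 0 contributes -1 + 0 · -1 = -1
  Term 1 contributes -3 + 1 · -1 = -4
  Term 2 contributes 7 + 2 · -1 = 5
  Term 3 contributes 9 + 3 · -1 = 6
p(-1) = ⊕ of these = min[-1, -4, 5, 6] = -4.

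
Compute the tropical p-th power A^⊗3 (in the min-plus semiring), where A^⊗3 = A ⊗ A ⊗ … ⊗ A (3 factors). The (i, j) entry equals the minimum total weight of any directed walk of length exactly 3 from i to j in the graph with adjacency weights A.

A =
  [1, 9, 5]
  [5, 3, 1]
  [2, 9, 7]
A^⊗3 =
  [3, 11, 7]
  [4, 9, 7]
  [4, 12, 8]

Each entry (A^⊗3)_ij equals the minimum over all length-3 walks i = v_0 → v_1 → … → v_3 = j of Σ_t A[v_t][v_{t+1}]. For example, for (i, j) = (0, 2) we minimise over 9 possible intermediate vertex sequences; the minimum is 7, attained along the walk 0 → 0 → 0 → 2.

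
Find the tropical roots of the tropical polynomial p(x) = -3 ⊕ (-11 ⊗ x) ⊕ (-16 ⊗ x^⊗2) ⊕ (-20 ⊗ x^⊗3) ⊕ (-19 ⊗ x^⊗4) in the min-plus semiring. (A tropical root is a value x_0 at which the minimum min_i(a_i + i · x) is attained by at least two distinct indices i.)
Roots: {-1, 4, 5, 8}

Each tropical root is a break point of the lower envelope of the lines y = a_i + i · x (there are 5 lines, with slopes 0, 1, ..., 4). Only the lines that attain the minimum somewhere contribute to roots; other lines are dominated. Here the surviving (envelope) indices are i = 4, i = 3, i = 2, i = 1, i = 0.
Intersections between consecutive envelope lines give the roots: for adjacent envelope indices i < j the intersection is x = (a_i − a_j) / (j − i). Reading off the sorted break points: {-1, 4, 5, 8}.
Verification: at each break x_0, at least two indices attain the minimum of min_i(a_i + i · x_0).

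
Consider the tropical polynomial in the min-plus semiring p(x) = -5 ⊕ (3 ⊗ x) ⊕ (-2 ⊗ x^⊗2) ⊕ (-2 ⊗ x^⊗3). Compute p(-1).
p(-1) = -5

A tropical monomial a ⊗ x^⊗i evaluates to a + i · x. Evaluating each term at x = -1:
  Term 0 contributes -5 + 0 · -1 = -5
  Term 1 contributes 3 + 1 · -1 = 2
  Term 2 contributes -2 + 2 · -1 = -4
  Term 3 contributes -2 + 3 · -1 = -5
p(-1) = ⊕ of these = min[-5, 2, -4, -5] = -5.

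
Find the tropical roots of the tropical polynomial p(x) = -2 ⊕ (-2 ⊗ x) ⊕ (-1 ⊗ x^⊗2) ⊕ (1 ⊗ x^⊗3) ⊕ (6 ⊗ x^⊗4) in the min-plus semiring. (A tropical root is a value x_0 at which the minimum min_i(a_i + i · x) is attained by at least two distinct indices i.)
Roots: {-5, -2, -1, 0}

Each tropical root is a break point of the lower envelope of the lines y = a_i + i · x (there are 5 lines, with slopes 0, 1, ..., 4). Only the lines that attain the minimum somewhere contribute to roots; other lines are dominated. Here the surviving (envelope) indices are i = 4, i = 3, i = 2, i = 1, i = 0.
Intersections between consecutive envelope lines give the roots: for adjacent envelope indices i < j the intersection is x = (a_i − a_j) / (j − i). Reading off the sorted break points: {-5, -2, -1, 0}.
Verification: at each break x_0, at least two indices attain the minimum of min_i(a_i + i · x_0).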